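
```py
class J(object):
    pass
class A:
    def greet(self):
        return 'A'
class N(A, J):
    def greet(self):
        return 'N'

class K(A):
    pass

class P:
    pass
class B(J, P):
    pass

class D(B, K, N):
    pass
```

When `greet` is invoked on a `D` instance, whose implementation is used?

L[D] = D + merge(L[B], L[K], L[N], [B K N])
  take B:  [B J P object] + [K A object] + [N A J object] + [B K N]
  take K:  [J P object] + [K A object] + [N A J object] + [K N]
  take N:  [J P object] + [A object] + [N A J object] + [N]
  take A:  [J P object] + [A object] + [A J object]
  take J:  [J P object] + [object] + [J object]
  take P:  [P object] + [object] + [object]
  take object:  [object] + [object] + [object]
MRO: D B K N A J P object
greet is defined in: A, N. First along the MRO is N.

N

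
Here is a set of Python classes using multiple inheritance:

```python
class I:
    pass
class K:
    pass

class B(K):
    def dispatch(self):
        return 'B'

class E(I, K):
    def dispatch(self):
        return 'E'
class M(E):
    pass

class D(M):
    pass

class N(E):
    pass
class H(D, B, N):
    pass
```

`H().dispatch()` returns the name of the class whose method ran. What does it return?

B

L[H] = H + merge(L[D], L[B], L[N], [D B N])
  take D:  [D M E I K object] + [B K object] + [N E I K object] + [D B N]
  take M:  [M E I K object] + [B K object] + [N E I K object] + [B N]
  take B:  [E I K object] + [B K object] + [N E I K object] + [B N]
  take N:  [E I K object] + [K object] + [N E I K object] + [N]
  take E:  [E I K object] + [K object] + [E I K object]
  take I:  [I K object] + [K object] + [I K object]
  take K:  [K object] + [K object] + [K object]
  take object:  [object] + [object] + [object]
MRO: H D M B N E I K object
dispatch is defined in: B, E. First along the MRO is B.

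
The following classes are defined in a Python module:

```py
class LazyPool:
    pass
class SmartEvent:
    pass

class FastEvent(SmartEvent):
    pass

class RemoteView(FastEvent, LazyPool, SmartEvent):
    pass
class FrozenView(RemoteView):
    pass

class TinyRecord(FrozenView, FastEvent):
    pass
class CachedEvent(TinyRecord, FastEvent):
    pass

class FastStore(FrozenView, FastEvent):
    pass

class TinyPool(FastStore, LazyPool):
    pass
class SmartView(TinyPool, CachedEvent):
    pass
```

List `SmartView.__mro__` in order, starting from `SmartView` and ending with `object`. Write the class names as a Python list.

L[SmartView] = SmartView + merge(L[TinyPool], L[CachedEvent], [TinyPool CachedEvent])
  take TinyPool:  [TinyPool FastStore FrozenView RemoteView FastEvent LazyPool SmartEvent object] + [CachedEvent TinyRecord FrozenView RemoteView FastEvent LazyPool SmartEvent object] + [TinyPool CachedEvent]
  take FastStore:  [FastStore FrozenView RemoteView FastEvent LazyPool SmartEvent object] + [CachedEvent TinyRecord FrozenView RemoteView FastEvent LazyPool SmartEvent object] + [CachedEvent]
  take CachedEvent:  [FrozenView RemoteView FastEvent LazyPool SmartEvent object] + [CachedEvent TinyRecord FrozenView RemoteView FastEvent LazyPool SmartEvent object] + [CachedEvent]
  take TinyRecord:  [FrozenView RemoteView FastEvent LazyPool SmartEvent object] + [TinyRecord FrozenView RemoteView FastEvent LazyPool SmartEvent object]
  take FrozenView:  [FrozenView RemoteView FastEvent LazyPool SmartEvent object] + [FrozenView RemoteView FastEvent LazyPool SmartEvent object]
  take RemoteView:  [RemoteView FastEvent LazyPool SmartEvent object] + [RemoteView FastEvent LazyPool SmartEvent object]
  take FastEvent:  [FastEvent LazyPool SmartEvent object] + [FastEvent LazyPool SmartEvent object]
  take LazyPool:  [LazyPool SmartEvent object] + [LazyPool SmartEvent object]
  take SmartEvent:  [SmartEvent object] + [SmartEvent object]
  take object:  [object] + [object]

[SmartView, TinyPool, FastStore, CachedEvent, TinyRecord, FrozenView, RemoteView, FastEvent, LazyPool, SmartEvent, object]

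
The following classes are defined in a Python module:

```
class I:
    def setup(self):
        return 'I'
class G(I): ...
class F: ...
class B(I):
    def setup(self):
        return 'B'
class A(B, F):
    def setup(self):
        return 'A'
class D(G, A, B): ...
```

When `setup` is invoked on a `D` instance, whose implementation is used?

A

L[D] = D + merge(L[G], L[A], L[B], [G A B])
  take G:  [G I object] + [A B I F object] + [B I object] + [G A B]
  take A:  [I object] + [A B I F object] + [B I object] + [A B]
  take B:  [I object] + [B I F object] + [B I object] + [B]
  take I:  [I object] + [I F object] + [I object]
  take F:  [object] + [F object] + [object]
  take object:  [object] + [object] + [object]
MRO: D G A B I F object
setup is defined in: A, B, I. First along the MRO is A.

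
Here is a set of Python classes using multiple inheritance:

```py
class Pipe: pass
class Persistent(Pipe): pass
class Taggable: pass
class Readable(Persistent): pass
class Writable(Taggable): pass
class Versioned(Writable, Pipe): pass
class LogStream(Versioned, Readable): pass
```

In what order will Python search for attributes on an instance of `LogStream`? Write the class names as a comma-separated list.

LogStream, Versioned, Writable, Taggable, Readable, Persistent, Pipe, object

L[LogStream] = LogStream + merge(L[Versioned], L[Readable], [Versioned Readable])
  take Versioned:  [Versioned Writable Taggable Pipe object] + [Readable Persistent Pipe object] + [Versioned Readable]
  take Writable:  [Writable Taggable Pipe object] + [Readable Persistent Pipe object] + [Readable]
  take Taggable:  [Taggable Pipe object] + [Readable Persistent Pipe object] + [Readable]
  take Readable:  [Pipe object] + [Readable Persistent Pipe object] + [Readable]
  take Persistent:  [Pipe object] + [Persistent Pipe object]
  take Pipe:  [Pipe object] + [Pipe object]
  take object:  [object] + [object]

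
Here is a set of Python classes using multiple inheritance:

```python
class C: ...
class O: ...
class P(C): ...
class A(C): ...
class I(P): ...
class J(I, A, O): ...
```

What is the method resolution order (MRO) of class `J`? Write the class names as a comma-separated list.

L[J] = J + merge(L[I], L[A], L[O], [I A O])
  take I:  [I P C object] + [A C object] + [O object] + [I A O]
  take P:  [P C object] + [A C object] + [O object] + [A O]
  take A:  [C object] + [A C object] + [O object] + [A O]
  take C:  [C object] + [C object] + [O object] + [O]
  take O:  [object] + [object] + [O object] + [O]
  take object:  [object] + [object] + [object]

J, I, P, A, C, O, object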